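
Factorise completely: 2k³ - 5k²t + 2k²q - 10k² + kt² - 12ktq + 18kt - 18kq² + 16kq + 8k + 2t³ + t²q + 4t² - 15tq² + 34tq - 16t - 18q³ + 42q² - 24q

(2k + t + 2q - 2)(k - t + 3q - 4)(k - 2t - 3q)

Group: 2k(k² - 3kt - 4k + 2t² - 3tq + 8t - 9q² + 12q) + (t + 2q - 2)(k² - 3kt - 4k + 2t² - 3tq + 8t - 9q² + 12q); both groups contain (k² - 3kt - 4k + 2t² - 3tq + 8t - 9q² + 12q), so (2k + t + 2q - 2) is a factor with cofactor k² - 3kt - 4k + 2t² - 3tq + 8t - 9q² + 12q.
The cofactor groups again: k² - 3kt - 4k + 2t² - 3tq + 8t - 9q² + 12q = k(k - t + 3q - 4) + (-2t - 3q)(k - t + 3q - 4); both groups contain (k - t + 3q - 4), giving (k - 2t - 3q)(k - t + 3q - 4).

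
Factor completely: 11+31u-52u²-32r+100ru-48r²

-(12r-13u+11)(4r-4u-1)

Group: -12r(4r-4u-1) + (13u-11)(4r-4u-1); both groups contain (4r-4u-1).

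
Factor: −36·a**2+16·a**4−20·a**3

4·a**2·(4·a−9)·(a+1)

Pull out the common factor 4·a**2, then factor the remaining trinomial.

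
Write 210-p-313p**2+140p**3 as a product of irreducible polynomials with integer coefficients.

By the rational root theorem, p = -5/7 is a root, so (7p+5) divides it; the quotient is 20p**2-59p+42.
The remaining quadratic factors as (4p-7)(5p-6).

(4p-7)(5p-6)(7p+5)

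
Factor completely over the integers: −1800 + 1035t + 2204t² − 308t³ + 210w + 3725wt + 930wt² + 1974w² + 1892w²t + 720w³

Group: 10w(72w² + 110wt + 255w − 28t² + 180t + 225) + (11t − 8)(72w² + 110wt + 255w − 28t² + 180t + 225); both groups contain (72w² + 110wt + 255w − 28t² + 180t + 225), so (10w + 11t − 8) is a factor with cofactor 72w² + 110wt + 255w − 28t² + 180t + 225.
The cofactor groups again: 72w² + 110wt + 255w − 28t² + 180t + 225 = 8w(9w − 2t + 15) + (14t + 15)(9w − 2t + 15); both groups contain (9w − 2t + 15), giving (8w + 14t + 15)(9w − 2t + 15).

(9w − 2t + 15)(10w + 11t − 8)(8w + 14t + 15)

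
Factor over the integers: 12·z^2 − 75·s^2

3·(2·z − 5·s)·(2·z + 5·s)

Factor out 3, leaving 4·z^2 − 25·s^2, which is a difference of two squares.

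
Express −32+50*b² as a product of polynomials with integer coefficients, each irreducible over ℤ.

Factor out 2, leaving 25*b²−16, which is a difference of two squares.

2*(5*b+4)*(5*b−4)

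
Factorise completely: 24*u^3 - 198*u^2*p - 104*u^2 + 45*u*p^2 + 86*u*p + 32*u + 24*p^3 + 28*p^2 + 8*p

(6*u - 3*p - 2)*(u - 8*p - 4)*(4*u + p)

Group: u*(24*u^2 - 6*u*p - 8*u - 3*p^2 - 2*p) + (-8*p - 4)*(24*u^2 - 6*u*p - 8*u - 3*p^2 - 2*p); both groups contain (24*u^2 - 6*u*p - 8*u - 3*p^2 - 2*p), so (u - 8*p - 4) is a factor with cofactor 24*u^2 - 6*u*p - 8*u - 3*p^2 - 2*p.
The cofactor groups again: 24*u^2 - 6*u*p - 8*u - 3*p^2 - 2*p = 4*u*(6*u - 3*p - 2) + p*(6*u - 3*p - 2); both groups contain (6*u - 3*p - 2), giving (4*u + p)*(6*u - 3*p - 2).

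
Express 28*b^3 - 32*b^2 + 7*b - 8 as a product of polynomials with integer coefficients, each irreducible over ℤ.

Group as (28*b^3 + 7*b) + (-32*b^2 - 8) = 7*b*(4*b^2 + 1) - 8*(4*b^2 + 1).
Both groups share the factor (4*b^2 + 1).

(7*b - 8)*(4*b^2 + 1)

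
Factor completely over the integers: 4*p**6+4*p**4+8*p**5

4*p**4*(p+1)**2

Pull out the common factor 4*p**4, leaving p**2+2*p+1.
Recognize a perfect-square trinomial with the parts 1 and p.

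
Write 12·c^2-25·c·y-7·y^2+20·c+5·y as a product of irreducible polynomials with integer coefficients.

Group: 3·c·(4·c+y) + (-7·y+5)·(4·c+y); both groups contain (4·c+y).

(3·c-7·y+5)·(4·c+y)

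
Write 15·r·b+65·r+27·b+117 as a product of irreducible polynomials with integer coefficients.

Group as (15·r·b+65·r) + (27·b+117) = 5·r·(3·b+13) + 9·(3·b+13).
Both groups share the factor (3·b+13).

(3·b+13)·(5·r+9)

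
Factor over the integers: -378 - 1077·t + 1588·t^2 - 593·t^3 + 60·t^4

By the rational root theorem, t = 9/5 is a root, so (5·t - 9) divides it; the quotient is 12·t^3 - 97·t^2 + 143·t + 42.
Continuing, t = -1/4 is a root, giving the factor (4·t + 1) and quotient 3·t^2 - 25·t + 42.
The remaining quadratic factors as (3·t - 7)(t - 6).

(3·t - 7)·(4·t + 1)·(5·t - 9)·(t - 6)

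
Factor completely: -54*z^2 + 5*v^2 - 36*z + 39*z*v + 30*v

Group: -9*z*(6*z - 5*v) + (-v - 6)*(6*z - 5*v); both groups contain (6*z - 5*v).

-(6*z - 5*v)*(9*z + v + 6)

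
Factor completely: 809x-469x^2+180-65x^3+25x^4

Among the possible rational roots, x = -4 is a root, so (x+4) divides it; the quotient is 25x^3-165x^2+191x+45.
Then x = 9/5 is a root, so (5x-9) divides it; the quotient is 5x^2-24x-5.
The remaining quadratic factors as (5x+1)(x-5).

(5x+1)(5x-9)(x+4)(x-5)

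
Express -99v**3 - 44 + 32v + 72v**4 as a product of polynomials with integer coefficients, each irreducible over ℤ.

(8v - 11)(9v**3 + 4)

Group as (72v**4 + 32v) + (-99v**3 - 44) = 8v(9v**3 + 4) - 11(9v**3 + 4).
Both groups share the factor (9v**3 + 4).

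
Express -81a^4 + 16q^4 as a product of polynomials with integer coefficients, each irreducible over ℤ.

Difference of squares twice: with A = 2q and B = 3a, A⁴ − B⁴ = (A² − B²)(A² + B²), and A² − B² factors again.

(2q - 3a)(2q + 3a)(4q^2 + 9a^2)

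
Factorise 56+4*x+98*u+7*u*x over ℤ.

Group as (7*u*x+98*u) + (4*x+56) = 7*u*(x+14) + 4*(x+14).
Both groups share the factor (x+14).

(7*u+4)*(x+14)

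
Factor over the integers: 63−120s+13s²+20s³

Testing divisors of the constant over divisors of the leading coefficient, s = 7/4 is a root, giving the factor (4s−7) and quotient 5s²+12s−9.
The remaining quadratic factors as (s+3)(5s−3).

(4s−7)(5s−3)(s+3)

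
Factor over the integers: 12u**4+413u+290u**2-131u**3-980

(3u-5)(4u+7)(u-4)(u-7)

Among the possible rational roots, u = -7/4 is a root, so (4u+7) is a factor; dividing leaves 3u**3-38u**2+139u-140.
Then u = 5/3 is a root, so (3u-5) divides it; the quotient is u**2-11u+28.
The remaining quadratic factors as (u-4)(u-7).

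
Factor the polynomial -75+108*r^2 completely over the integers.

3*(6*r+5)*(6*r-5)

Every term has a factor of 3. Then 36*r^2-25 = (6*r)² − (5)².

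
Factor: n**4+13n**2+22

Substitute u = n**2 to get a quadratic in u, then factor.
n**2+11 is irreducible over ℤ (always positive, so no real roots).
n**2+2 is irreducible over ℤ (always positive, so no real roots).

(n**2+11)(n**2+2)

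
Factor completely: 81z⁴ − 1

(3z + 1)(3z − 1)(9z² + 1)

Write as (9z²)² − (1)², then factor 9z² − 1 once more.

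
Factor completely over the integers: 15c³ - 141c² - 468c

Pull out the common factor 3c, then factor the remaining trinomial.

3c(5c + 13)(c - 12)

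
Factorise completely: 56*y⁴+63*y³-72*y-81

(8*y+9)*(7*y³-9)

Group as (56*y⁴-72*y) + (63*y³-81) = 8*y*(7*y³-9) + 9*(7*y³-9).
Both groups share the factor (7*y³-9).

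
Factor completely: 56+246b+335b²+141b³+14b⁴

(2b+1)(7b+4)(b+2)(b+7)

Among the possible rational roots, b = -2 is a root, giving the factor (b+2) and quotient 14b³+113b²+109b+28.
Continuing, b = -7 is a root, so (b+7) divides it; the quotient is 14b²+15b+4.
The remaining quadratic factors as (7b+4)(2b+1).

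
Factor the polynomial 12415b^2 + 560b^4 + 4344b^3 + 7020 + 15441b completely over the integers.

By the rational root theorem, b = -12/5 is a root, giving the factor (5b + 12) and quotient 112b^3 + 600b^2 + 1043b + 585.
Then b = -5/4 is a root, giving the factor (4b + 5) and quotient 28b^2 + 115b + 117.
The remaining quadratic factors as (7b + 13)(4b + 9).

(4b + 5)(4b + 9)(5b + 12)(7b + 13)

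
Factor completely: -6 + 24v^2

6(2v + 1)(2v - 1)

Every term has a factor of 6. Then 4v^2 - 1 = (2v)² − (1)².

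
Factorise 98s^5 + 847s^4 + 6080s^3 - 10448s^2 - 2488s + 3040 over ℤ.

Trying the rational-root candidates, s = -4/7 is a root, giving the factor (7s + 4) and quotient 14s^4 + 113s^3 + 804s^2 - 1952s + 760.
Next, s = 10/7 is a root, so (7s - 10) is a factor; dividing leaves 2s^3 + 19s^2 + 142s - 76.
Continuing, s = 1/2 is a root, giving the factor (2s - 1) and quotient s^2 + 10s + 76.
The quadratic s^2 + 10s + 76 has discriminant -204 < 0 and is irreducible over ℤ.

(2s - 1)(7s + 4)(7s - 10)(s^2 + 10s + 76)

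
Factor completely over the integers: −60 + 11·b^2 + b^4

(b + 2)·(b − 2)·(b^2 + 15)

Substitute u = b^2 to get a quadratic in u, then factor.
b^2 + 15 is irreducible over ℤ (always positive, so no real roots).
b^2 − 4 is a difference of squares.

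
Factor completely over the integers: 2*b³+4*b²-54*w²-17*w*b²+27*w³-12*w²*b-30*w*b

Group: 3*w*(9*w²-10*w*b-18*w+b²+2*b) + 2*b*(9*w²-10*w*b-18*w+b²+2*b); both groups contain (9*w²-10*w*b-18*w+b²+2*b), so (3*w+2*b) is a factor with cofactor 9*w²-10*w*b-18*w+b²+2*b.
The cofactor groups again: 9*w²-10*w*b-18*w+b²+2*b = 9*w*(w-b-2) - b*(w-b-2); both groups contain (w-b-2), giving (9*w-b)*(w-b-2).

(9*w-b)*(w-b-2)*(3*w+2*b)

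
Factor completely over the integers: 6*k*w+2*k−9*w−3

(2*k−3)*(3*w+1)

Group as (6*k*w+2*k) + (−9*w−3) = 2*k*(3*w+1) − 3*(3*w+1).
Both groups share the factor (3*w+1).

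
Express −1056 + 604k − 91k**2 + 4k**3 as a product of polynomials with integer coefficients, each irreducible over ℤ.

(4k − 11)(k − 12)(k − 8)

By the rational root theorem, k = 11/4 is a root, so (4k − 11) is a factor; dividing leaves k**2 − 20k + 96.
The remaining quadratic factors as (k − 12)(k − 8).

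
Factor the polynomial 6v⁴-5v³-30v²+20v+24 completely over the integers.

(2v-3)(3v+2)(v+2)(v-2)

By the rational root theorem, v = 3/2 is a root, giving the factor (2v-3) and quotient 3v³+2v²-12v-8.
Continuing, v = -2/3 is a root, so (3v+2) divides it; the quotient is v²-4.
The remaining quadratic factors as (v-2)(v+2).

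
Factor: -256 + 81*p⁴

(3*p + 4)*(3*p - 4)*(9*p² + 16)

Difference of squares twice: with A = 3*p and B = 4, A⁴ − B⁴ = (A² − B²)(A² + B²), and A² − B² factors again.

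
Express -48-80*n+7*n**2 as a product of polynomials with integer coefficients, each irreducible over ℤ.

(7*n+4)*(n-12)

Need a pair with product 7·(-48) = -336 and sum -80: that's 4 and -84.
Split the middle term: 7*n**2+4*n - 84*n-48 = n*(7*n+4) - 12*(7*n+4).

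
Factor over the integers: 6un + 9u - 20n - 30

Group as (6un + 9u) + (-20n - 30) = 3u(2n + 3) - 10(2n + 3).
Both groups share the factor (2n + 3).

(2n + 3)(3u - 10)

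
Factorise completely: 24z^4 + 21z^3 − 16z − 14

Group as (24z^4 − 16z) + (21z^3 − 14) = 8z(3z^3 − 2) + 7(3z^3 − 2).
Both groups share the factor (3z^3 − 2).

(8z + 7)(3z^3 − 2)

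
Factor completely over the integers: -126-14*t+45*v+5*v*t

(5*v-14)*(t+9)

Group as (5*v*t+45*v) + (-14*t-126) = 5*v*(t+9) - 14*(t+9).
Both groups share the factor (t+9).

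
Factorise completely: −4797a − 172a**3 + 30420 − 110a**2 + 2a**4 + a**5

(a + 15)(a − 13)(a − 4)(a**2 + 4a + 39)

By the rational root theorem, a = 13 is a root, giving the factor (a − 13) and quotient a**4 + 15a**3 + 23a**2 + 189a − 2340.
Continuing, a = −15 is a root, so (a + 15) is a factor; dividing leaves a**3 + 23a − 156.
Next, a = 4 is a root, giving the factor (a − 4) and quotient a**2 + 4a + 39.
The quadratic a**2 + 4a + 39 has discriminant −140 < 0 and is irreducible over ℤ.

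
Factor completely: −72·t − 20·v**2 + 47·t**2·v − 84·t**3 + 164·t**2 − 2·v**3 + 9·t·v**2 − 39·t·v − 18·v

Group: 7·t·(−12·t**2 + 5·t·v + 8·t + 2·v**2 + 2·v) + (−v − 9)·(−12·t**2 + 5·t·v + 8·t + 2·v**2 + 2·v); both groups contain (−12·t**2 + 5·t·v + 8·t + 2·v**2 + 2·v), so (7·t − v − 9) is a factor with cofactor −12·t**2 + 5·t·v + 8·t + 2·v**2 + 2·v.
The cofactor groups again: −12·t**2 + 5·t·v + 8·t + 2·v**2 + 2·v = −4·t·(3·t − 2·v − 2) − v·(3·t − 2·v − 2); both groups contain (3·t − 2·v − 2), giving −(4·t + v)·(3·t − 2·v − 2).

−(3·t − 2·v − 2)·(4·t + v)·(7·t − v − 9)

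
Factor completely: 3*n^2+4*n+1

(3*n+1)*(n+1)

Need a pair with product 3·1 = 3 and sum 4: that's 1 and 3.
Split the middle term: 3*n^2+n + 3*n+1 = n*(3*n+1) + (3*n+1).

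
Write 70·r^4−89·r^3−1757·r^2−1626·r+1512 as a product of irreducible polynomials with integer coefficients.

(2·r+7)·(5·r+9)·(7·r−4)·(r−6)

By the rational root theorem, r = 4/7 is a root, so (7·r−4) is a factor; dividing leaves 10·r^3−7·r^2−255·r−378.
Then r = −9/5 is a root, so (5·r+9) is a factor; dividing leaves 2·r^2−5·r−42.
The remaining quadratic factors as (r−6)(2·r+7).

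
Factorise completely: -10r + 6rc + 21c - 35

Group as (6rc - 10r) + (21c - 35) = 2r(3c - 5) + 7(3c - 5).
Both groups share the factor (3c - 5).

(2r + 7)(3c - 5)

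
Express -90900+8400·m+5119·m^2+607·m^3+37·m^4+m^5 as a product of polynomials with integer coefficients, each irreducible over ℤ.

By the rational root theorem, m = -15 is a root, so (m+15) divides it; the quotient is m^4+22·m^3+277·m^2+964·m-6060.
Continuing, m = 3 is a root, so (m-3) divides it; the quotient is m^3+25·m^2+352·m+2020.
Next, m = -10 is a root, giving the factor (m+10) and quotient m^2+15·m+202.
The quadratic m^2+15·m+202 has discriminant -583 < 0 and is irreducible over ℤ.

(m+10)·(m+15)·(m-3)·(m^2+15·m+202)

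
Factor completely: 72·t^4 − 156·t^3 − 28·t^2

Pull out the common factor 4·t^2, then factor the remaining trinomial.

4·t^2·(3·t − 7)·(6·t + 1)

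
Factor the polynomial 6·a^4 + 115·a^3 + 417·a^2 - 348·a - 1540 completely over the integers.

Among the possible rational roots, a = -5 is a root, so (a + 5) is a factor; dividing leaves 6·a^3 + 85·a^2 - 8·a - 308.
Next, a = -14 is a root, giving the factor (a + 14) and quotient 6·a^2 + a - 22.
The remaining quadratic factors as (a + 2)(6·a - 11).

(6·a - 11)·(a + 14)·(a + 2)·(a + 5)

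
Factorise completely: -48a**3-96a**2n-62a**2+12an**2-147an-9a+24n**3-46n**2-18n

Group: 8a(-6a**2-15an-a-6n**2-2n) + (-4n+9)(-6a**2-15an-a-6n**2-2n); both groups contain (-6a**2-15an-a-6n**2-2n), so (8a-4n+9) is a factor with cofactor -6a**2-15an-a-6n**2-2n.
The cofactor groups again: -6a**2-15an-a-6n**2-2n = -6a(a+2n) + (-3n-1)(a+2n); both groups contain (a+2n), giving -(6a+3n+1)(a+2n).

-(6a+3n+1)(8a-4n+9)(a+2n)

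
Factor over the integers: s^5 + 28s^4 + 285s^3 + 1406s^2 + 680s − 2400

Among the possible rational roots, s = −2 is a root, so (s + 2) is a factor; dividing leaves s^4 + 26s^3 + 233s^2 + 940s − 1200.
Continuing, s = −15 is a root, giving the factor (s + 15) and quotient s^3 + 11s^2 + 68s − 80.
Continuing, s = 1 is a root, so (s − 1) divides it; the quotient is s^2 + 12s + 80.
The quadratic s^2 + 12s + 80 has discriminant −176 < 0 and is irreducible over ℤ.

(s + 15)(s + 2)(s − 1)(s^2 + 12s + 80)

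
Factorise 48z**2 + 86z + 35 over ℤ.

Need a pair with product 48·35 = 1680 and sum 86: that's 56 and 30.
Split the middle term: 48z**2 + 56z + 30z + 35 = 8z(6z + 7) + 5(6z + 7).

(6z + 7)(8z + 5)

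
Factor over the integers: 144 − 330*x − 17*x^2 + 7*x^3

Among the possible rational roots, x = −6 is a root, so (x + 6) is a factor; dividing leaves 7*x^2 − 59*x + 24.
The remaining quadratic factors as (x − 8)(7*x − 3).

(7*x − 3)*(x + 6)*(x − 8)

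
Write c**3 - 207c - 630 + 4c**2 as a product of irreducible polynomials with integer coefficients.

(c + 15)(c + 3)(c - 14)

Trying the rational-root candidates, c = -3 is a root, so (c + 3) is a factor; dividing leaves c**2 + c - 210.
The remaining quadratic factors as (c + 15)(c - 14).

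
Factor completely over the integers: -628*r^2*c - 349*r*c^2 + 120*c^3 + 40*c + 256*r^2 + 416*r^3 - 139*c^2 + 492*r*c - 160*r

Group: 13*r*(32*r^2 - 68*r*c + 32*r + 15*c^2 - 8*c) + (8*c - 5)*(32*r^2 - 68*r*c + 32*r + 15*c^2 - 8*c); both groups contain (32*r^2 - 68*r*c + 32*r + 15*c^2 - 8*c), so (13*r + 8*c - 5) is a factor with cofactor 32*r^2 - 68*r*c + 32*r + 15*c^2 - 8*c.
The cofactor groups again: 32*r^2 - 68*r*c + 32*r + 15*c^2 - 8*c = 8*r*(4*r - c) + (-15*c + 8)*(4*r - c); both groups contain (4*r - c), giving (8*r - 15*c + 8)*(4*r - c).

(8*r - 15*c + 8)*(4*r - c)*(13*r + 8*c - 5)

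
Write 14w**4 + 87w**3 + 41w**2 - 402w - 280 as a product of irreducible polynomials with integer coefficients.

(2w + 7)(7w + 5)(w + 4)(w - 2)

Testing divisors of the constant over divisors of the leading coefficient, w = 2 is a root, so (w - 2) divides it; the quotient is 14w**3 + 115w**2 + 271w + 140.
Continuing, w = -4 is a root, so (w + 4) is a factor; dividing leaves 14w**2 + 59w + 35.
The remaining quadratic factors as (2w + 7)(7w + 5).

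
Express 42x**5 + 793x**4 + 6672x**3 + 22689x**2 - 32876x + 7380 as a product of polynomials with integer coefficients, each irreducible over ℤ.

By the rational root theorem, x = -9 is a root, so (x + 9) is a factor; dividing leaves 42x**4 + 415x**3 + 2937x**2 - 3744x + 820.
Then x = 5/6 is a root, so (6x - 5) divides it; the quotient is 7x**3 + 75x**2 + 552x - 164.
Continuing, x = 2/7 is a root, so (7x - 2) is a factor; dividing leaves x**2 + 11x + 82.
The quadratic x**2 + 11x + 82 has discriminant -207 < 0 and is irreducible over ℤ.

(6x - 5)(7x - 2)(x + 9)(x**2 + 11x + 82)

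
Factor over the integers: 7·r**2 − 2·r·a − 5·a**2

Group: r·(7·r + 5·a) − a·(7·r + 5·a); both groups contain (7·r + 5·a).

(r − a)·(7·r + 5·a)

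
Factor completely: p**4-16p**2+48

(p+2)(p-2)(p**2-12)

Substitute u = p**2 to get a quadratic in u, then factor.
p**2-12 is irreducible over ℤ (12 is not a perfect square).
p**2-4 is a difference of squares.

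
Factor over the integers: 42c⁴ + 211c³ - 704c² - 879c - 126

Trying the rational-root candidates, c = -7 is a root, so (c + 7) is a factor; dividing leaves 42c³ - 83c² - 123c - 18.
Next, c = -1/6 is a root, so (6c + 1) divides it; the quotient is 7c² - 15c - 18.
The remaining quadratic factors as (c - 3)(7c + 6).

(6c + 1)(7c + 6)(c + 7)(c - 3)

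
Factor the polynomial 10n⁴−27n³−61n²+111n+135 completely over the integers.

Testing divisors of the constant over divisors of the leading coefficient, n = −9/5 is a root, so (5n+9) is a factor; dividing leaves 2n³−9n²+4n+15.
Then n = −1 is a root, giving the factor (n+1) and quotient 2n²−11n+15.
The remaining quadratic factors as (n−3)(2n−5).

(2n−5)(5n+9)(n+1)(n−3)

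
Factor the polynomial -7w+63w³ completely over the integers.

7w(3w+1)(3w-1)

Pull out the common factor 7w; 9w²-1 is a difference of squares.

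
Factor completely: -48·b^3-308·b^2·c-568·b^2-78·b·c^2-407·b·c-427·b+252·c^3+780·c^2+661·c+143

Group: 4·b·(-12·b^2-86·b·c-145·b-84·c^2-232·c-143) + (-3·c-1)·(-12·b^2-86·b·c-145·b-84·c^2-232·c-143); both groups contain (-12·b^2-86·b·c-145·b-84·c^2-232·c-143), so (4·b-3·c-1) is a factor with cofactor -12·b^2-86·b·c-145·b-84·c^2-232·c-143.
The cofactor groups again: -12·b^2-86·b·c-145·b-84·c^2-232·c-143 = -b·(12·b+14·c+13) + (-6·c-11)·(12·b+14·c+13); both groups contain (12·b+14·c+13), giving -(b+6·c+11)·(12·b+14·c+13).

-(12·b+14·c+13)·(4·b-3·c-1)·(b+6·c+11)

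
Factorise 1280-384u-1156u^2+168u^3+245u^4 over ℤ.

Testing divisors of the constant over divisors of the leading coefficient, u = -10/7 is a root, giving the factor (7u+10) and quotient 35u^3-26u^2-128u+128.
Next, u = -2 is a root, so (u+2) divides it; the quotient is 35u^2-96u+64.
The remaining quadratic factors as (5u-8)(7u-8).

(5u-8)(7u+10)(7u-8)(u+2)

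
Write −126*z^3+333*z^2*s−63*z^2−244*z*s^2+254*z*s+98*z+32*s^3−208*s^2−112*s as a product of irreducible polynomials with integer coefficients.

Group: 3*z*(−42*z^2+55*z*s−49*z−8*s^2+56*s) + (−4*s−2)*(−42*z^2+55*z*s−49*z−8*s^2+56*s); both groups contain (−42*z^2+55*z*s−49*z−8*s^2+56*s), so (3*z−4*s−2) is a factor with cofactor −42*z^2+55*z*s−49*z−8*s^2+56*s.
The cofactor groups again: −42*z^2+55*z*s−49*z−8*s^2+56*s = −7*z*(6*z−s+7) + 8*s*(6*z−s+7); both groups contain (6*z−s+7), giving −(7*z−8*s)*(6*z−s+7).

−(3*z−4*s−2)*(7*z−8*s)*(6*z−s+7)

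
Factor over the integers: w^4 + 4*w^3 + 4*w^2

Every term has a factor of w^2; factoring it out leaves w^2 + 4*w + 4.
Recognize a perfect-square trinomial with the parts 2 and w.

w^2*(w + 2)^2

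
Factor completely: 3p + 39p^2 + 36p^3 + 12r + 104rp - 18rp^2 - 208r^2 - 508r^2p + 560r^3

Group: 10r(56r^2 - 34rp - 4r - 12p^2 - p) + (-3p - 3)(56r^2 - 34rp - 4r - 12p^2 - p); both groups contain (56r^2 - 34rp - 4r - 12p^2 - p), so (10r - 3p - 3) is a factor with cofactor 56r^2 - 34rp - 4r - 12p^2 - p.
The cofactor groups again: 56r^2 - 34rp - 4r - 12p^2 - p = 14r(4r + p) + (-12p - 1)(4r + p); both groups contain (4r + p), giving (14r - 12p - 1)(4r + p).

(14r - 12p - 1)(10r - 3p - 3)(4r + p)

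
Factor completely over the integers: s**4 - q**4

(s - q)(s + q)(s**2 + q**2)

Write as (s**2)² − (q**2)², then factor s**2 - q**2 once more.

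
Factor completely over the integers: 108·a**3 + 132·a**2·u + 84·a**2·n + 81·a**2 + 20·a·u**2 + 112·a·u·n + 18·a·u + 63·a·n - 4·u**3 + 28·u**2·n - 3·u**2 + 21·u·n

Group: 3·a·(36·a**2 + 32·a·u + 28·a·n + 27·a - 4·u**2 + 28·u·n - 3·u + 21·n) + u·(36·a**2 + 32·a·u + 28·a·n + 27·a - 4·u**2 + 28·u·n - 3·u + 21·n); both groups contain (36·a**2 + 32·a·u + 28·a·n + 27·a - 4·u**2 + 28·u·n - 3·u + 21·n), so (3·a + u) is a factor with cofactor 36·a**2 + 32·a·u + 28·a·n + 27·a - 4·u**2 + 28·u·n - 3·u + 21·n.
The cofactor groups again: 36·a**2 + 32·a·u + 28·a·n + 27·a - 4·u**2 + 28·u·n - 3·u + 21·n = 9·a·(4·a + 4·u + 3) + (-u + 7·n)·(4·a + 4·u + 3); both groups contain (4·a + 4·u + 3), giving (9·a - u + 7·n)·(4·a + 4·u + 3).

(3·a + u)·(4·a + 4·u + 3)·(9·a - u + 7·n)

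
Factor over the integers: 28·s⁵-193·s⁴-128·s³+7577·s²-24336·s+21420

Testing divisors of the constant over divisors of the leading coefficient, s = 7/4 is a root, so (4·s-7) divides it; the quotient is 7·s⁴-36·s³-95·s²+1728·s-3060.
Continuing, s = -6 is a root, so (s+6) divides it; the quotient is 7·s³-78·s²+373·s-510.
Continuing, s = 15/7 is a root, giving the factor (7·s-15) and quotient s²-9·s+34.
The quadratic s²-9·s+34 has discriminant -55 < 0 and is irreducible over ℤ.

(4·s-7)·(7·s-15)·(s+6)·(s²-9·s+34)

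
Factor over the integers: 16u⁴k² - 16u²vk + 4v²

Pull out the common factor 4, leaving 4u⁴k² - 4u²vk + v².
Recognize a perfect-square trinomial with the parts 2u²k and v.

4(2u²k - v)²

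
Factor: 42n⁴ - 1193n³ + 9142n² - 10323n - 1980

(6n + 1)(7n - 11)(n - 12)(n - 15)

Among the possible rational roots, n = -1/6 is a root, giving the factor (6n + 1) and quotient 7n³ - 200n² + 1557n - 1980.
Then n = 12 is a root, so (n - 12) is a factor; dividing leaves 7n² - 116n + 165.
The remaining quadratic factors as (7n - 11)(n - 15).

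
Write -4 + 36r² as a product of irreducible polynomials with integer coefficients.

4(3r + 1)(3r - 1)

Pull out the common factor 4; 9r² - 1 is a difference of squares.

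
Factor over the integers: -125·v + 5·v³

Every term has a factor of 5·v. Then v² - 25 = (v)² − (5)².

5·v·(v + 5)·(v - 5)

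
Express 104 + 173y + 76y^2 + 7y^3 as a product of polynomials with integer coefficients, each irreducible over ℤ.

(7y + 13)(y + 1)(y + 8)

By the rational root theorem, y = -13/7 is a root, so (7y + 13) is a factor; dividing leaves y^2 + 9y + 8.
The remaining quadratic factors as (y + 8)(y + 1).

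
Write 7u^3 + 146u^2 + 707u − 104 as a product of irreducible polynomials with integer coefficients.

(7u − 1)(u + 13)(u + 8)

By the rational root theorem, u = −13 is a root, so (u + 13) is a factor; dividing leaves 7u^2 + 55u − 8.
The remaining quadratic factors as (7u − 1)(u + 8).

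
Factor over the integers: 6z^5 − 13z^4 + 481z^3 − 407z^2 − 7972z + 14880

Among the possible rational roots, z = −4 is a root, giving the factor (z + 4) and quotient 6z^4 − 37z^3 + 629z^2 − 2923z + 3720.
Continuing, z = 8/3 is a root, giving the factor (3z − 8) and quotient 2z^3 − 7z^2 + 191z − 465.
Continuing, z = 5/2 is a root, so (2z − 5) is a factor; dividing leaves z^2 − z + 93.
The quadratic z^2 − z + 93 has discriminant −371 < 0 and is irreducible over ℤ.

(2z − 5)(3z − 8)(z + 4)(z^2 − z + 93)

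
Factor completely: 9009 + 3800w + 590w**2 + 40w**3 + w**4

By the rational root theorem, w = -7 is a root, giving the factor (w + 7) and quotient w**3 + 33w**2 + 359w + 1287.
Then w = -11 is a root, so (w + 11) is a factor; dividing leaves w**2 + 22w + 117.
The remaining quadratic factors as (w + 9)(w + 13).

(w + 11)(w + 13)(w + 7)(w + 9)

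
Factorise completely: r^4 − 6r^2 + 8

Substitute u = r^2 to get a quadratic in u, then factor.
r^2 − 4 is a difference of squares.
r^2 − 2 is irreducible over ℤ (2 is not a perfect square).

(r + 2)(r − 2)(r^2 − 2)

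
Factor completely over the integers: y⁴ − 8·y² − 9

Substitute u = y² to get a quadratic in u, then factor.
y² − 9 is a difference of squares.
y² + 1 is irreducible over ℤ (sum of squares).

(y + 3)·(y − 3)·(y² + 1)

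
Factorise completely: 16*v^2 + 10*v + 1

(2*v + 1)*(8*v + 1)

Need a pair with product 16·1 = 16 and sum 10: that's 2 and 8.
Split the middle term: 16*v^2 + 2*v + 8*v + 1 = 2*v*(8*v + 1) + (8*v + 1).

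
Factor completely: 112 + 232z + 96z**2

8(3z + 2)(4z + 7)

Pull out the common factor 8, then factor the remaining trinomial.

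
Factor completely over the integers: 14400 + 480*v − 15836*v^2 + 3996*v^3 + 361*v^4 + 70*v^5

(2*v − 5)*(5*v − 6)*(7*v + 6)*(v^2 + 8*v + 80)

By the rational root theorem, v = −6/7 is a root, giving the factor (7*v + 6) and quotient 10*v^4 + 43*v^3 + 534*v^2 − 2720*v + 2400.
Then v = 5/2 is a root, giving the factor (2*v − 5) and quotient 5*v^3 + 34*v^2 + 352*v − 480.
Continuing, v = 6/5 is a root, giving the factor (5*v − 6) and quotient v^2 + 8*v + 80.
The quadratic v^2 + 8*v + 80 has discriminant −256 < 0 and is irreducible over ℤ.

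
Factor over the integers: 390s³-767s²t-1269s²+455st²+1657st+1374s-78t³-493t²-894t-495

Group: 10s(39s²-65st-84s+26t²+69t+45) + (-3t-11)(39s²-65st-84s+26t²+69t+45); both groups contain (39s²-65st-84s+26t²+69t+45), so (10s-3t-11) is a factor with cofactor 39s²-65st-84s+26t²+69t+45.
The cofactor groups again: 39s²-65st-84s+26t²+69t+45 = 13s(3s-2t-3) + (-13t-15)(3s-2t-3); both groups contain (3s-2t-3), giving (13s-13t-15)(3s-2t-3).

(10s-3t-11)(13s-13t-15)(3s-2t-3)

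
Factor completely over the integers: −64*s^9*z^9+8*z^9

−8*z^9*(2*s^3−1)*(4*s^6+2*s^3+1)

Pull out the common factor 8*z^9, leaving −8*s^9+1.
Recognize a difference of cubes with the parts 1 and 2*s^3.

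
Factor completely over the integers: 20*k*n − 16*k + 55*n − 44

(4*k + 11)*(5*n − 4)

Group as (20*k*n − 16*k) + (55*n − 44) = 4*k*(5*n − 4) + 11*(5*n − 4).
Both groups share the factor (5*n − 4).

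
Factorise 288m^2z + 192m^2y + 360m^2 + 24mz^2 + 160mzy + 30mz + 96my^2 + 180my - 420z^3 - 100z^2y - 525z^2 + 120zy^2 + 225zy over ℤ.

(4m + 5z)(6m - 7z + 3y)(12z + 8y + 15)

Group: 12z(24m^2 + 2mz + 12my - 35z^2 + 15zy) + (8y + 15)(24m^2 + 2mz + 12my - 35z^2 + 15zy); both groups contain (24m^2 + 2mz + 12my - 35z^2 + 15zy), so (12z + 8y + 15) is a factor with cofactor 24m^2 + 2mz + 12my - 35z^2 + 15zy.
The cofactor groups again: 24m^2 + 2mz + 12my - 35z^2 + 15zy = 6m(4m + 5z) + (-7z + 3y)(4m + 5z); both groups contain (4m + 5z), giving (6m - 7z + 3y)(4m + 5z).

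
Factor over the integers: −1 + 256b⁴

(4b + 1)(4b − 1)(16b² + 1)

(4b)⁴ − (1)⁴ = ((4b)² − (1)²)((4b)² + (1)²); the first factor splits again, the second (16b² + 1) is irreducible.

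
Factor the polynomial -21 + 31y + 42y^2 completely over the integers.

(6y + 7)(7y - 3)

Need a pair with product 42·(-21) = -882 and sum 31: that's -18 and 49.
Split the middle term: 42y^2 - 18y + 49y - 21 = 6y(7y - 3) + 7(7y - 3).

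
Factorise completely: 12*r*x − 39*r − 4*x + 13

Group as (12*r*x − 39*r) + (−4*x + 13) = 3*r*(4*x − 13) − (4*x − 13).
Both groups share the factor (4*x − 13).

(3*r − 1)*(4*x − 13)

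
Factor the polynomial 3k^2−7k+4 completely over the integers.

Need a pair with product 3·4 = 12 and sum −7: that's −3 and −4.
Split the middle term: 3k^2−3k − 4k+4 = 3k(k−1) − 4(k−1).

(3k−4)(k−1)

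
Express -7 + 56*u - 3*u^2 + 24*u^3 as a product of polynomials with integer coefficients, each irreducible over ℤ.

Group as (24*u^3 + 56*u) + (-3*u^2 - 7) = 8*u*(3*u^2 + 7) - (3*u^2 + 7).
Both groups share the factor (3*u^2 + 7).

(8*u - 1)*(3*u^2 + 7)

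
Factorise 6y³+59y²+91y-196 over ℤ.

(6y-7)(y+4)(y+7)

Among the possible rational roots, y = -4 is a root, giving the factor (y+4) and quotient 6y²+35y-49.
The remaining quadratic factors as (y+7)(6y-7).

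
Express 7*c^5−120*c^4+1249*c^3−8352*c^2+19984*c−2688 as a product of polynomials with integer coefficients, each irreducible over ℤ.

By the rational root theorem, c = 4 is a root, so (c−4) divides it; the quotient is 7*c^4−92*c^3+881*c^2−4828*c+672.
Then c = 8 is a root, so (c−8) divides it; the quotient is 7*c^3−36*c^2+593*c−84.
Continuing, c = 1/7 is a root, giving the factor (7*c−1) and quotient c^2−5*c+84.
The quadratic c^2−5*c+84 has discriminant −311 < 0 and is irreducible over ℤ.

(7*c−1)*(c−4)*(c−8)*(c^2−5*c+84)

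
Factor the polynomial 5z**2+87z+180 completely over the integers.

(5z+12)(z+15)

Need a pair with product 5·180 = 900 and sum 87: that's 75 and 12.
Split the middle term: 5z**2+75z + 12z+180 = 5z(z+15) + 12(z+15).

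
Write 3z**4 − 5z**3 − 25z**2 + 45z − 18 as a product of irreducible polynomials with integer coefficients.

(3z − 2)(z + 3)(z − 1)(z − 3)

Testing divisors of the constant over divisors of the leading coefficient, z = 3 is a root, giving the factor (z − 3) and quotient 3z**3 + 4z**2 − 13z + 6.
Continuing, z = 2/3 is a root, so (3z − 2) is a factor; dividing leaves z**2 + 2z − 3.
The remaining quadratic factors as (z + 3)(z − 1).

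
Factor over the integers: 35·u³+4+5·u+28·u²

Group as (35·u³+5·u) + (28·u²+4) = 5·u·(7·u²+1) + 4·(7·u²+1).
Both groups share the factor (7·u²+1).

(5·u+4)·(7·u²+1)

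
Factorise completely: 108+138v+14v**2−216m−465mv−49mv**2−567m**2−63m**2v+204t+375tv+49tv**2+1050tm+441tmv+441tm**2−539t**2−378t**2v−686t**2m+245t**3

(7t−7m+2)(5t−9m−7v−6)(7t−v−9)

Group: 7t(35t**2−63tm−54tv−87t+9mv+81m+7v**2+69v+54) + (−7m+2)(35t**2−63tm−54tv−87t+9mv+81m+7v**2+69v+54); both groups contain (35t**2−63tm−54tv−87t+9mv+81m+7v**2+69v+54), so (7t−7m+2) is a factor with cofactor 35t**2−63tm−54tv−87t+9mv+81m+7v**2+69v+54.
The cofactor groups again: 35t**2−63tm−54tv−87t+9mv+81m+7v**2+69v+54 = 5t(7t−v−9) + (−9m−7v−6)(7t−v−9); both groups contain (7t−v−9), giving (5t−9m−7v−6)(7t−v−9).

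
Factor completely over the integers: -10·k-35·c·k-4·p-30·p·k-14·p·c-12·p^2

Group: -2·p·(6·p+7·c+2) - 5·k·(6·p+7·c+2); both groups contain (6·p+7·c+2).

-(2·p+5·k)·(6·p+7·c+2)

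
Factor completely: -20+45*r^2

5*(3*r+2)*(3*r-2)

Factor out 5, leaving 9*r^2-4, which is a difference of two squares.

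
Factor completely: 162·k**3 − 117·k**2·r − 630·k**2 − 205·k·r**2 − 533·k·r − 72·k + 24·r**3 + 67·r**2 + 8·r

(2·k − 3·r − 8)·(9·k + 8·r + 1)·(9·k − r)

Group: 9·k·(18·k**2 − 29·k·r − 72·k + 3·r**2 + 8·r) + (8·r + 1)·(18·k**2 − 29·k·r − 72·k + 3·r**2 + 8·r); both groups contain (18·k**2 − 29·k·r − 72·k + 3·r**2 + 8·r), so (9·k + 8·r + 1) is a factor with cofactor 18·k**2 − 29·k·r − 72·k + 3·r**2 + 8·r.
The cofactor groups again: 18·k**2 − 29·k·r − 72·k + 3·r**2 + 8·r = 9·k·(2·k − 3·r − 8) − r·(2·k − 3·r − 8); both groups contain (2·k − 3·r − 8), giving (9·k − r)·(2·k − 3·r − 8).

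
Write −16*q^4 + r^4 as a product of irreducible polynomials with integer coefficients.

Difference of squares twice: with A = r and B = 2*q, A⁴ − B⁴ = (A² − B²)(A² + B²), and A² − B² factors again.

(r − 2*q)*(r + 2*q)*(r^2 + 4*q^2)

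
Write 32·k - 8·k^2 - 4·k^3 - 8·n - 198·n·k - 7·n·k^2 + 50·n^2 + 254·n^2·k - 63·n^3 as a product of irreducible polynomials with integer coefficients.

Group: n·(-63·n^2 + 2·n·k + 50·n + k^2 + 2·k - 8) - 4·k·(-63·n^2 + 2·n·k + 50·n + k^2 + 2·k - 8); both groups contain (-63·n^2 + 2·n·k + 50·n + k^2 + 2·k - 8), so (n - 4·k) is a factor with cofactor -63·n^2 + 2·n·k + 50·n + k^2 + 2·k - 8.
The cofactor groups again: -63·n^2 + 2·n·k + 50·n + k^2 + 2·k - 8 = -7·n·(9·n + k - 2) + (k + 4)·(9·n + k - 2); both groups contain (9·n + k - 2), giving -(7·n - k - 4)·(9·n + k - 2).

-(n - 4·k)·(7·n - k - 4)·(9·n + k - 2)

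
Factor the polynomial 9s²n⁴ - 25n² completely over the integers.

n²(3sn + 5)(3sn - 5)

Factor out n² first: what remains is 9s²n² - 25.
Recognize a difference of squares with the parts 3sn and 5.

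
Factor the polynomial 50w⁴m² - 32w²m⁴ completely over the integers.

2m²w²(5w - 4m)(5w + 4m)

Factor out 2w²m², leaving 25w² - 16m², which is a difference of two squares.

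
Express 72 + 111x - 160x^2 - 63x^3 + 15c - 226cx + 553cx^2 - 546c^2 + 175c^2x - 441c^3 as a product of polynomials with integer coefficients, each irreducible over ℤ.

-(7c + 7x + 3)(7c - 9x + 8)(9c - x - 3)

Group: 7c(-63c^2 - 56cx - 6c + 7x^2 + 24x + 9) + (-9x + 8)(-63c^2 - 56cx - 6c + 7x^2 + 24x + 9); both groups contain (-63c^2 - 56cx - 6c + 7x^2 + 24x + 9), so (7c - 9x + 8) is a factor with cofactor -63c^2 - 56cx - 6c + 7x^2 + 24x + 9.
The cofactor groups again: -63c^2 - 56cx - 6c + 7x^2 + 24x + 9 = -9c(7c + 7x + 3) + (x + 3)(7c + 7x + 3); both groups contain (7c + 7x + 3), giving -(9c - x - 3)(7c + 7x + 3).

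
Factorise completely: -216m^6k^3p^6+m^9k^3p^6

Pull out the common factor m^6k^3p^6, leaving m^3-216.
Recognize a difference of cubes with the parts m and 6.

k^3m^6p^6(m-6)(m^2+6m+36)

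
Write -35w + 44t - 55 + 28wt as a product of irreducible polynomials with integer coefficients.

Group as (28wt - 35w) + (44t - 55) = 7w(4t - 5) + 11(4t - 5).
Both groups share the factor (4t - 5).

(4t - 5)(7w + 11)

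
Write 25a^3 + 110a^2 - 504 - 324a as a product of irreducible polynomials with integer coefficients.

(5a + 6)(5a - 14)(a + 6)

By the rational root theorem, a = -6/5 is a root, so (5a + 6) divides it; the quotient is 5a^2 + 16a - 84.
The remaining quadratic factors as (5a - 14)(a + 6).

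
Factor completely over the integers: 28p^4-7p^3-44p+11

(4p-1)(7p^3-11)

Group as (28p^4-44p) + (-7p^3+11) = 4p(7p^3-11) - (7p^3-11).
Both groups share the factor (7p^3-11).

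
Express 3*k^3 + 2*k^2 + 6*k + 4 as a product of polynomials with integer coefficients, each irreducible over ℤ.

(3*k + 2)*(k^2 + 2)

Group as (3*k^3 + 6*k) + (2*k^2 + 4) = 3*k*(k^2 + 2) + 2*(k^2 + 2).
Both groups share the factor (k^2 + 2).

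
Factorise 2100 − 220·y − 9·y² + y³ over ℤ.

Testing divisors of the constant over divisors of the leading coefficient, y = 10 is a root, so (y − 10) divides it; the quotient is y² + y − 210.
The remaining quadratic factors as (y − 14)(y + 15).

(y + 15)·(y − 10)·(y − 14)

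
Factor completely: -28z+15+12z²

(2z-3)(6z-5)

Need a pair with product 12·15 = 180 and sum -28: that's -18 and -10.
Split the middle term: 12z²-18z - 10z+15 = 6z(2z-3) - 5(2z-3).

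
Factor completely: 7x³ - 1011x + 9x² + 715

(7x - 5)(x + 13)(x - 11)

By the rational root theorem, x = 11 is a root, giving the factor (x - 11) and quotient 7x² + 86x - 65.
The remaining quadratic factors as (x + 13)(7x - 5).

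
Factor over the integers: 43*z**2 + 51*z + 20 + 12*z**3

(3*z + 4)*(4*z + 5)*(z + 1)

Testing divisors of the constant over divisors of the leading coefficient, z = -1 is a root, so (z + 1) is a factor; dividing leaves 12*z**2 + 31*z + 20.
The remaining quadratic factors as (3*z + 4)(4*z + 5).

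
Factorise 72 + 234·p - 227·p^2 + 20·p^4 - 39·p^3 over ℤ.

(4·p + 1)·(5·p - 6)·(p + 3)·(p - 4)

By the rational root theorem, p = -3 is a root, so (p + 3) is a factor; dividing leaves 20·p^3 - 99·p^2 + 70·p + 24.
Next, p = 6/5 is a root, giving the factor (5·p - 6) and quotient 4·p^2 - 15·p - 4.
The remaining quadratic factors as (4·p + 1)(p - 4).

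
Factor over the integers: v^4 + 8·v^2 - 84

(v^2 + 14)·(v^2 - 6)

Substitute u = v^2 to get a quadratic in u, then factor.
v^2 + 14 is irreducible over ℤ (always positive, so no real roots).
v^2 - 6 is irreducible over ℤ (6 is not a perfect square).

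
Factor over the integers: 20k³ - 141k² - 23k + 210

Testing divisors of the constant over divisors of the leading coefficient, k = -6/5 is a root, giving the factor (5k + 6) and quotient 4k² - 33k + 35.
The remaining quadratic factors as (k - 7)(4k - 5).

(4k - 5)(5k + 6)(k - 7)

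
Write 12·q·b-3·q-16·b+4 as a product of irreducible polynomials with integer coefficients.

(3·q-4)·(4·b-1)

Group as (12·q·b-3·q) + (-16·b+4) = 3·q·(4·b-1) - 4·(4·b-1).
Both groups share the factor (4·b-1).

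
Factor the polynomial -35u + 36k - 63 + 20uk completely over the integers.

(4k - 7)(5u + 9)

Group as (20uk - 35u) + (36k - 63) = 5u(4k - 7) + 9(4k - 7).
Both groups share the factor (4k - 7).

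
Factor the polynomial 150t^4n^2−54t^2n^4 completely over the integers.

Pull out the common factor 6t^2n^2; 25t^2−9n^2 is a difference of squares.

6n^2t^2(5t−3n)(5t+3n)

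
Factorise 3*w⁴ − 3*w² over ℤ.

3*w²*(w + 1)*(w − 1)

Factor out 3*w², leaving w² − 1, which is a difference of two squares.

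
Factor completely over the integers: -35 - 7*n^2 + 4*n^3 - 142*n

Among the possible rational roots, n = -5 is a root, so (n + 5) is a factor; dividing leaves 4*n^2 - 27*n - 7.
The remaining quadratic factors as (4*n + 1)(n - 7).

(4*n + 1)*(n + 5)*(n - 7)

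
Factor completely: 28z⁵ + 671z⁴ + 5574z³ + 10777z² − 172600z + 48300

(4z − 15)(7z − 2)(z + 14)(z² + 14z + 115)

Among the possible rational roots, z = 15/4 is a root, so (4z − 15) is a factor; dividing leaves 7z⁴ + 194z³ + 2121z² + 10648z − 3220.
Then z = 2/7 is a root, so (7z − 2) is a factor; dividing leaves z³ + 28z² + 311z + 1610.
Continuing, z = −14 is a root, giving the factor (z + 14) and quotient z² + 14z + 115.
The quadratic z² + 14z + 115 has discriminant −264 < 0 and is irreducible over ℤ.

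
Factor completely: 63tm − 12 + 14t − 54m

(7t − 6)(9m + 2)

Group as (63tm + 14t) + (−54m − 12) = 7t(9m + 2) − 6(9m + 2).
Both groups share the factor (9m + 2).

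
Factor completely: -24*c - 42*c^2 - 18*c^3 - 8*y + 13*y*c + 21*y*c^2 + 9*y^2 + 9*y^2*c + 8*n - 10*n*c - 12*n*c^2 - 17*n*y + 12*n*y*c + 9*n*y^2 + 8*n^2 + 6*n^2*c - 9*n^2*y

-(n - y - 3*c)*(9*y - 6*c - 8)*(n + c + 1)

Group: n*(-9*n*y + 6*n*c + 8*n - 9*y*c - 9*y + 6*c^2 + 14*c + 8) + (-y - 3*c)*(-9*n*y + 6*n*c + 8*n - 9*y*c - 9*y + 6*c^2 + 14*c + 8); both groups contain (-9*n*y + 6*n*c + 8*n - 9*y*c - 9*y + 6*c^2 + 14*c + 8), so (n - y - 3*c) is a factor with cofactor -9*n*y + 6*n*c + 8*n - 9*y*c - 9*y + 6*c^2 + 14*c + 8.
The cofactor groups again: -9*n*y + 6*n*c + 8*n - 9*y*c - 9*y + 6*c^2 + 14*c + 8 = -9*y*(n + c + 1) + (6*c + 8)*(n + c + 1); both groups contain (n + c + 1), giving -(9*y - 6*c - 8)*(n + c + 1).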